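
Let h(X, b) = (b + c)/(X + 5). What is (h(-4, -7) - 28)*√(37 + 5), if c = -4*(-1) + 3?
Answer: -28*√42 ≈ -181.46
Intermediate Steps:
c = 7 (c = 4 + 3 = 7)
h(X, b) = (7 + b)/(5 + X) (h(X, b) = (b + 7)/(X + 5) = (7 + b)/(5 + X))
(h(-4, -7) - 28)*√(37 + 5) = ((7 - 7)/(5 - 4) - 28)*√(37 + 5) = (0/1 - 28)*√42 = (1*0 - 28)*√42 = (0 - 28)*√42 = -28*√42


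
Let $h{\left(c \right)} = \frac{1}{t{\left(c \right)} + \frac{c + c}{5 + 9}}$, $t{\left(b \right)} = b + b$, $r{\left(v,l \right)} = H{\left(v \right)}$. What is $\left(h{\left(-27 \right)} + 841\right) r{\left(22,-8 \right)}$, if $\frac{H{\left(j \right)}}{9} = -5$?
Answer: $- \frac{340598}{9} \approx -37844.0$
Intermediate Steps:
$H{\left(j \right)} = -45$ ($H{\left(j \right)} = 9 \left(-5\right) = -45$)
$r{\left(v,l \right)} = -45$
$t{\left(b \right)} = 2 b$
$h{\left(c \right)} = \frac{7}{15 c}$ ($h{\left(c \right)} = \frac{1}{2 c + \frac{c + c}{5 + 9}} = \frac{1}{2 c + \frac{2 c}{14}} = \frac{1}{2 c + 2 c \frac{1}{14}} = \frac{1}{2 c + \frac{c}{7}} = \frac{1}{\frac{15}{7} c} = \frac{7}{15 c}$)
$\left(h{\left(-27 \right)} + 841\right) r{\left(22,-8 \right)} = \left(\frac{7}{15 \left(-27\right)} + 841\right) \left(-45\right) = \left(\frac{7}{15} \left(- \frac{1}{27}\right) + 841\right) \left(-45\right) = \left(- \frac{7}{405} + 841\right) \left(-45\right) = \frac{340598}{405} \left(-45\right) = - \frac{340598}{9}$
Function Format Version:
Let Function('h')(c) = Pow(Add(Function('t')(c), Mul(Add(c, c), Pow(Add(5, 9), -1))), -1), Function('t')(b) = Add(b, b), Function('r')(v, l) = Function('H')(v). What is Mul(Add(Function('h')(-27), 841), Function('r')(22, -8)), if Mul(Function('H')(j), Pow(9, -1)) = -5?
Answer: Rational(-340598, 9) ≈ -37844.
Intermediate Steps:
Function('H')(j) = -45 (Function('H')(j) = Mul(9, -5) = -45)
Function('r')(v, l) = -45
Function('t')(b) = Mul(2, b)
Function('h')(c) = Mul(Rational(7, 15), Pow(c, -1)) (Function('h')(c) = Pow(Add(Mul(2, c), Mul(Add(c, c), Pow(Add(5, 9), -1))), -1) = Pow(Add(Mul(2, c), Mul(Mul(2, c), Pow(14, -1))), -1) = Pow(Add(Mul(2, c), Mul(Mul(2, c), Rational(1, 14))), -1) = Pow(Add(Mul(2, c), Mul(Rational(1, 7), c)), -1) = Pow(Mul(Rational(15, 7), c), -1) = Mul(Rational(7, 15), Pow(c, -1)))
Mul(Add(Function('h')(-27), 841), Function('r')(22, -8)) = Mul(Add(Mul(Rational(7, 15), Pow(-27, -1)), 841), -45) = Mul(Add(Mul(Rational(7, 15), Rational(-1, 27)), 841), -45) = Mul(Add(Rational(-7, 405), 841), -45) = Mul(Rational(340598, 405), -45) = Rational(-340598, 9)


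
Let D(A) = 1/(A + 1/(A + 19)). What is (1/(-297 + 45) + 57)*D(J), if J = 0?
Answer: 272897/252 ≈ 1082.9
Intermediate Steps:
D(A) = 1/(A + 1/(19 + A))
(1/(-297 + 45) + 57)*D(J) = (1/(-297 + 45) + 57)*((19 + 0)/(1 + 0² + 19*0)) = (1/(-252) + 57)*(19/(1 + 0 + 0)) = (-1/252 + 57)*(19/1) = 14363*(1*19)/252 = (14363/252)*19 = 272897/252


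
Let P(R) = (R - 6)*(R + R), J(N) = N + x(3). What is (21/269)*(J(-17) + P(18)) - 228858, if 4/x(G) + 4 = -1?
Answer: -307770519/1345 ≈ -2.2883e+5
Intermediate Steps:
x(G) = -⅘ (x(G) = 4/(-4 - 1) = 4/(-5) = 4*(-⅕) = -⅘)
J(N) = -⅘ + N (J(N) = N - ⅘ = -⅘ + N)
P(R) = 2*R*(-6 + R) (P(R) = (-6 + R)*(2*R) = 2*R*(-6 + R))
(21/269)*(J(-17) + P(18)) - 228858 = (21/269)*((-⅘ - 17) + 2*18*(-6 + 18)) - 228858 = (21*(1/269))*(-89/5 + 2*18*12) - 228858 = 21*(-89/5 + 432)/269 - 228858 = (21/269)*(2071/5) - 228858 = 43491/1345 - 228858 = -307770519/1345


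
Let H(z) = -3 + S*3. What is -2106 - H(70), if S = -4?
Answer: -2091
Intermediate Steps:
H(z) = -15 (H(z) = -3 - 4*3 = -3 - 12 = -15)
-2106 - H(70) = -2106 - 1*(-15) = -2106 + 15 = -2091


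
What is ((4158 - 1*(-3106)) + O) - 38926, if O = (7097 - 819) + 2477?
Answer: -22907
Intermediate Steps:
O = 8755 (O = 6278 + 2477 = 8755)
((4158 - 1*(-3106)) + O) - 38926 = ((4158 - 1*(-3106)) + 8755) - 38926 = ((4158 + 3106) + 8755) - 38926 = (7264 + 8755) - 38926 = 16019 - 38926 = -22907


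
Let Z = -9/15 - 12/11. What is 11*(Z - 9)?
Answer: -588/5 ≈ -117.60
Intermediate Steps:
Z = -93/55 (Z = -9*1/15 - 12*1/11 = -⅗ - 12/11 = -93/55 ≈ -1.6909)
11*(Z - 9) = 11*(-93/55 - 9) = 11*(-588/55) = -588/5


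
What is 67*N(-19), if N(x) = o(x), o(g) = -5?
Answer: -335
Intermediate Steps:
N(x) = -5
67*N(-19) = 67*(-5) = -335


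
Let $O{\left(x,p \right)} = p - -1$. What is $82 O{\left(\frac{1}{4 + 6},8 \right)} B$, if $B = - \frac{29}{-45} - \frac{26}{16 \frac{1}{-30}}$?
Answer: $\frac{364531}{10} \approx 36453.0$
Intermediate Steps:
$O{\left(x,p \right)} = 1 + p$ ($O{\left(x,p \right)} = p + 1 = 1 + p$)
$B = \frac{8891}{180}$ ($B = \left(-29\right) \left(- \frac{1}{45}\right) - \frac{26}{16 \left(- \frac{1}{30}\right)} = \frac{29}{45} - \frac{26}{- \frac{8}{15}} = \frac{29}{45} - - \frac{195}{4} = \frac{29}{45} + \frac{195}{4} = \frac{8891}{180} \approx 49.394$)
$82 O{\left(\frac{1}{4 + 6},8 \right)} B = 82 \left(1 + 8\right) \frac{8891}{180} = 82 \cdot 9 \cdot \frac{8891}{180} = 738 \cdot \frac{8891}{180} = \frac{364531}{10}$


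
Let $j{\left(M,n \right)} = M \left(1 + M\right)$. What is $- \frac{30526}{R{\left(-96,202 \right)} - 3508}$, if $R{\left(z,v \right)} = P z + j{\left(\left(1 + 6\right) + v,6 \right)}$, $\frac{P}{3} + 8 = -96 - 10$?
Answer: $- \frac{15263}{36607} \approx -0.41694$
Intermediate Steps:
$P = -342$ ($P = -24 + 3 \left(-96 - 10\right) = -24 + 3 \left(-106\right) = -24 - 318 = -342$)
$R{\left(z,v \right)} = - 342 z + \left(7 + v\right) \left(8 + v\right)$ ($R{\left(z,v \right)} = - 342 z + \left(\left(1 + 6\right) + v\right) \left(1 + \left(\left(1 + 6\right) + v\right)\right) = - 342 z + \left(7 + v\right) \left(1 + \left(7 + v\right)\right) = - 342 z + \left(7 + v\right) \left(8 + v\right)$)
$- \frac{30526}{R{\left(-96,202 \right)} - 3508} = - \frac{30526}{\left(\left(-342\right) \left(-96\right) + \left(7 + 202\right) \left(8 + 202\right)\right) - 3508} = - \frac{30526}{\left(32832 + 209 \cdot 210\right) - 3508} = - \frac{30526}{\left(32832 + 43890\right) - 3508} = - \frac{30526}{76722 - 3508} = - \frac{30526}{73214} = \left(-30526\right) \frac{1}{73214} = - \frac{15263}{36607}$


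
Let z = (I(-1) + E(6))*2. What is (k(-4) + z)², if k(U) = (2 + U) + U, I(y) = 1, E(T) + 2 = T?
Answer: 16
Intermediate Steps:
E(T) = -2 + T
k(U) = 2 + 2*U
z = 10 (z = (1 + (-2 + 6))*2 = (1 + 4)*2 = 5*2 = 10)
(k(-4) + z)² = ((2 + 2*(-4)) + 10)² = ((2 - 8) + 10)² = (-6 + 10)² = 4² = 16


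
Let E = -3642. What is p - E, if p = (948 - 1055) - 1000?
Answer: 2535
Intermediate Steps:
p = -1107 (p = -107 - 1000 = -1107)
p - E = -1107 - 1*(-3642) = -1107 + 3642 = 2535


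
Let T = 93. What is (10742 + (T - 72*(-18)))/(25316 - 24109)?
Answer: 12131/1207 ≈ 10.051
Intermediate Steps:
(10742 + (T - 72*(-18)))/(25316 - 24109) = (10742 + (93 - 72*(-18)))/(25316 - 24109) = (10742 + (93 + 1296))/1207 = (10742 + 1389)*(1/1207) = 12131*(1/1207) = 12131/1207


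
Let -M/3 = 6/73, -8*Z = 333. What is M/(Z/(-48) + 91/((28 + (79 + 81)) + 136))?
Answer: -186624/868919 ≈ -0.21478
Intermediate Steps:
Z = -333/8 (Z = -⅛*333 = -333/8 ≈ -41.625)
M = -18/73 ≈ -0.24658
M/(Z/(-48) + 91/((28 + (79 + 81)) + 136)) = -18/(73*(-333/8/(-48) + 91/((28 + (79 + 81)) + 136))) = -18/(73*(-333/8*(-1/48) + 91/((28 + 160) + 136))) = -18/(73*(111/128 + 91/(188 + 136))) = -18/(73*(111/128 + 91/324)) = -18/(73*11903/10368) = -18/73*10368/11903 = -186624/868919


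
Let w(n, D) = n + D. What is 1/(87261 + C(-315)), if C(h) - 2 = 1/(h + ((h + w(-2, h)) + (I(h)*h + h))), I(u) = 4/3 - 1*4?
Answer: 422/36824985 ≈ 1.1460e-5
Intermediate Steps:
I(u) = -8/3 (I(u) = 4*(⅓) - 4 = 4/3 - 4 = -8/3)
w(n, D) = D + n
C(h) = 2 + 1/(-2 + 4*h/3) (C(h) = 2 + 1/(h + ((h + (h - 2)) + (-8*h/3 + h))) = 2 + 1/(h + ((h + (-2 + h)) - 5*h/3)) = 2 + 1/(h + ((-2 + 2*h) - 5*h/3)) = 2 + 1/(h + (-2 + h/3)) = 2 + 1/(-2 + 4*h/3))
1/(87261 + C(-315)) = 1/(87261 + (-9 + 8*(-315))/(2*(-3 + 2*(-315)))) = 1/(87261 + (-9 - 2520)/(2*(-3 - 630))) = 1/(87261 + (½)*(-2529)/(-633)) = 1/(87261 + (½)*(-1/633)*(-2529)) = 1/(87261 + 843/422) = 1/(36824985/422) = 422/36824985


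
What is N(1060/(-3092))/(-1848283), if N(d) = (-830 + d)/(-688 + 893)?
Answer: 3131/1428722759 ≈ 2.1915e-6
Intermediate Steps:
N(d) = -166/41 + d/205 (N(d) = (-830 + d)/205 = (-830 + d)*(1/205) = -166/41 + d/205)
N(1060/(-3092))/(-1848283) = (-166/41 + (1060/(-3092))/205)/(-1848283) = (-166/41 + (1060*(-1/3092))/205)*(-1/1848283) = (-166/41 + (1/205)*(-265/773))*(-1/1848283) = (-166/41 - 53/31693)*(-1/1848283) = -3131/773*(-1/1848283) = 3131/1428722759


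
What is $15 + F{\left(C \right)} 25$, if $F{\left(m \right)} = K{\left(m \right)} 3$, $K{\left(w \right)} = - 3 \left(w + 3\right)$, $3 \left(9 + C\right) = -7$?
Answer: $1890$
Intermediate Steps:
$C = - \frac{34}{3}$ ($C = -9 + \frac{1}{3} \left(-7\right) = -9 - \frac{7}{3} = - \frac{34}{3} \approx -11.333$)
$K{\left(w \right)} = -9 - 3 w$ ($K{\left(w \right)} = - 3 \left(3 + w\right) = -9 - 3 w$)
$F{\left(m \right)} = -27 - 9 m$ ($F{\left(m \right)} = \left(-9 - 3 m\right) 3 = -27 - 9 m$)
$15 + F{\left(C \right)} 25 = 15 + \left(-27 - -102\right) 25 = 15 + \left(-27 + 102\right) 25 = 15 + 75 \cdot 25 = 15 + 1875 = 1890$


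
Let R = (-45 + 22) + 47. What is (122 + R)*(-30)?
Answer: -4380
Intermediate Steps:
R = 24 (R = -23 + 47 = 24)
(122 + R)*(-30) = (122 + 24)*(-30) = 146*(-30) = -4380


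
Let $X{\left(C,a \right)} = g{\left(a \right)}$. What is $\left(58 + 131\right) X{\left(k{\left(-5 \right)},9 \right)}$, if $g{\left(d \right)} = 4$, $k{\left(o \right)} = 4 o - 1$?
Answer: $756$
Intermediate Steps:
$k{\left(o \right)} = -1 + 4 o$
$X{\left(C,a \right)} = 4$
$\left(58 + 131\right) X{\left(k{\left(-5 \right)},9 \right)} = \left(58 + 131\right) 4 = 189 \cdot 4 = 756$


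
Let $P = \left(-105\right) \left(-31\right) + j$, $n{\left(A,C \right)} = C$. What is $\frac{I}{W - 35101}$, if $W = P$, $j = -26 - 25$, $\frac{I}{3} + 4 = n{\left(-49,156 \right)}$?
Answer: $- \frac{456}{31897} \approx -0.014296$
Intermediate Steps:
$I = 456$ ($I = -12 + 3 \cdot 156 = -12 + 468 = 456$)
$j = -51$
$P = 3204$ ($P = \left(-105\right) \left(-31\right) - 51 = 3255 - 51 = 3204$)
$W = 3204$
$\frac{I}{W - 35101} = \frac{456}{3204 - 35101} = \frac{456}{-31897} = 456 \left(- \frac{1}{31897}\right) = - \frac{456}{31897}$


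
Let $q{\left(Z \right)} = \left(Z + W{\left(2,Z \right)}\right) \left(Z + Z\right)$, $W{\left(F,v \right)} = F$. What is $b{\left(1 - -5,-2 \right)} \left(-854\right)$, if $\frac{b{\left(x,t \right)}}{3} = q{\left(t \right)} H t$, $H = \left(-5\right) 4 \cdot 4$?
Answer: $0$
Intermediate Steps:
$H = -80$ ($H = \left(-20\right) 4 = -80$)
$q{\left(Z \right)} = 2 Z \left(2 + Z\right)$ ($q{\left(Z \right)} = \left(Z + 2\right) \left(Z + Z\right) = \left(2 + Z\right) 2 Z = 2 Z \left(2 + Z\right)$)
$b{\left(x,t \right)} = - 480 t^{2} \left(2 + t\right)$ ($b{\left(x,t \right)} = 3 \cdot 2 t \left(2 + t\right) \left(-80\right) t = 3 - 160 t \left(2 + t\right) t = 3 \left(- 160 t^{2} \left(2 + t\right)\right) = - 480 t^{2} \left(2 + t\right)$)
$b{\left(1 - -5,-2 \right)} \left(-854\right) = 480 \left(-2\right)^{2} \left(-2 - -2\right) \left(-854\right) = 480 \cdot 4 \left(-2 + 2\right) \left(-854\right) = 480 \cdot 4 \cdot 0 \left(-854\right) = 0 \left(-854\right) = 0$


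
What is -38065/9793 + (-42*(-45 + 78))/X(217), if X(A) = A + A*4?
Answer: -7839089/1517915 ≈ -5.1644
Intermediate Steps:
X(A) = 5*A (X(A) = A + 4*A = 5*A)
-38065/9793 + (-42*(-45 + 78))/X(217) = -38065/9793 + (-42*(-45 + 78))/((5*217)) = -38065*1/9793 - 42*33/1085 = -38065/9793 - 1386*1/1085 = -38065/9793 - 198/155 = -7839089/1517915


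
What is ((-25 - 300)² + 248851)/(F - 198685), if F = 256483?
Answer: 177238/28899 ≈ 6.1330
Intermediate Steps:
((-25 - 300)² + 248851)/(F - 198685) = ((-25 - 300)² + 248851)/(256483 - 198685) = ((-325)² + 248851)/57798 = (105625 + 248851)*(1/57798) = 354476*(1/57798) = 177238/28899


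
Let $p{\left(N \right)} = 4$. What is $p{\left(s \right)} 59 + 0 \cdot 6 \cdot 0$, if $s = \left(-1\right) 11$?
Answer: $236$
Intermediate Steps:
$s = -11$
$p{\left(s \right)} 59 + 0 \cdot 6 \cdot 0 = 4 \cdot 59 + 0 \cdot 6 \cdot 0 = 236 + 0 \cdot 0 = 236 + 0 = 236$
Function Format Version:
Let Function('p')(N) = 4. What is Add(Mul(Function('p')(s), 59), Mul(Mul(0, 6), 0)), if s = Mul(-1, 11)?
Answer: 236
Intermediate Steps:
s = -11
Add(Mul(Function('p')(s), 59), Mul(Mul(0, 6), 0)) = Add(Mul(4, 59), Mul(Mul(0, 6), 0)) = Add(236, Mul(0, 0)) = Add(236, 0) = 236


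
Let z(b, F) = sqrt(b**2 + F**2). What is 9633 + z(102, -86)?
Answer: 9633 + 10*sqrt(178) ≈ 9766.4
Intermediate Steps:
z(b, F) = sqrt(F**2 + b**2)
9633 + z(102, -86) = 9633 + sqrt((-86)**2 + 102**2) = 9633 + sqrt(7396 + 10404) = 9633 + sqrt(17800) = 9633 + 10*sqrt(178)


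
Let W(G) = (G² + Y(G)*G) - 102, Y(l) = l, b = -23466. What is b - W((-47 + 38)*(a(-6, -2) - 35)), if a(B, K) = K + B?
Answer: -322902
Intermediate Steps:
a(B, K) = B + K
W(G) = -102 + 2*G² (W(G) = (G² + G*G) - 102 = (G² + G²) - 102 = 2*G² - 102 = -102 + 2*G²)
b - W((-47 + 38)*(a(-6, -2) - 35)) = -23466 - (-102 + 2*((-47 + 38)*((-6 - 2) - 35))²) = -23466 - (-102 + 2*(-9*(-8 - 35))²) = -23466 - (-102 + 2*(-9*(-43))²) = -23466 - (-102 + 2*387²) = -23466 - (-102 + 2*149769) = -23466 - (-102 + 299538) = -23466 - 1*299436 = -23466 - 299436 = -322902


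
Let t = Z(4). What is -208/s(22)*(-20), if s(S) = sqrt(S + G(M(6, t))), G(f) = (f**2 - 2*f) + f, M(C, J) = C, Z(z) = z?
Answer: 160*sqrt(13) ≈ 576.89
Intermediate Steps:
t = 4
G(f) = f**2 - f
s(S) = sqrt(30 + S) (s(S) = sqrt(S + 6*(-1 + 6)) = sqrt(S + 6*5) = sqrt(S + 30) = sqrt(30 + S))
-208/s(22)*(-20) = -208/sqrt(30 + 22)*(-20) = -208*sqrt(13)/26*(-20) = -8*sqrt(13)*(-20) = 160*sqrt(13)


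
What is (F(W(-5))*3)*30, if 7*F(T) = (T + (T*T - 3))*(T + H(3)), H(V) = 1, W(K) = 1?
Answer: -180/7 ≈ -25.714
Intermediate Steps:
F(T) = (1 + T)*(-3 + T + T**2)/7 (F(T) = ((T + (T*T - 3))*(T + 1))/7 = ((T + (T**2 - 3))*(1 + T))/7 = ((T + (-3 + T**2))*(1 + T))/7 = ((-3 + T + T**2)*(1 + T))/7 = ((1 + T)*(-3 + T + T**2))/7 = (1 + T)*(-3 + T + T**2)/7)
(F(W(-5))*3)*30 = ((-3/7 - 2/7*1 + (1/7)*1**3 + (2/7)*1**2)*3)*30 = ((-3/7 - 2/7 + (1/7)*1 + (2/7)*1)*3)*30 = ((-3/7 - 2/7 + 1/7 + 2/7)*3)*30 = -2/7*3*30 = -6/7*30 = -180/7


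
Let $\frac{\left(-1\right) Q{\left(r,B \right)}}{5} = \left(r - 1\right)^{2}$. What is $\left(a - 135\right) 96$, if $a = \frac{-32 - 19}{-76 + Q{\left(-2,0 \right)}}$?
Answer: $- \frac{1563264}{121} \approx -12920.0$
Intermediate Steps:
$Q{\left(r,B \right)} = - 5 \left(-1 + r\right)^{2}$ ($Q{\left(r,B \right)} = - 5 \left(r - 1\right)^{2} = - 5 \left(-1 + r\right)^{2}$)
$a = \frac{51}{121}$ ($a = \frac{-32 - 19}{-76 - 5 \left(-1 - 2\right)^{2}} = - \frac{51}{-76 - 5 \left(-3\right)^{2}} = - \frac{51}{-76 - 45} = - \frac{51}{-121} = \left(-51\right) \left(- \frac{1}{121}\right) = \frac{51}{121} \approx 0.42149$)
$\left(a - 135\right) 96 = \left(\frac{51}{121} - 135\right) 96 = \left(- \frac{16284}{121}\right) 96 = - \frac{1563264}{121}$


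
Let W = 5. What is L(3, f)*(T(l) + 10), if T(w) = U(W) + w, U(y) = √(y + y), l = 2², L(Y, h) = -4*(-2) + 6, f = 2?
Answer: 196 + 14*√10 ≈ 240.27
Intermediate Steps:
L(Y, h) = 14 (L(Y, h) = 8 + 6 = 14)
l = 4
U(y) = √2*√y (U(y) = √(2*y) = √2*√y)
T(w) = w + √10 (T(w) = √2*√5 + w = √10 + w = w + √10)
L(3, f)*(T(l) + 10) = 14*((4 + √10) + 10) = 14*(14 + √10) = 196 + 14*√10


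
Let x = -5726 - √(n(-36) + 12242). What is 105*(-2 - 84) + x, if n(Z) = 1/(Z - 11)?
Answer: -14756 - √27042531/47 ≈ -14867.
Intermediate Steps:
n(Z) = 1/(-11 + Z)
x = -5726 - √27042531/47 (x = -5726 - √(1/(-11 - 36) + 12242) = -5726 - √(1/(-47) + 12242) = -5726 - √(-1/47 + 12242) = -5726 - √(575373/47) = -5726 - √27042531/47 ≈ -5836.6)
105*(-2 - 84) + x = 105*(-2 - 84) + (-5726 - √27042531/47) = 105*(-86) + (-5726 - √27042531/47) = -9030 + (-5726 - √27042531/47) = -14756 - √27042531/47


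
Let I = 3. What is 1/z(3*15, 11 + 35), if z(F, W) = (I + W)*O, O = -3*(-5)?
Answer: 1/735 ≈ 0.0013605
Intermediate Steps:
O = 15
z(F, W) = 45 + 15*W (z(F, W) = (3 + W)*15 = 45 + 15*W)
1/z(3*15, 11 + 35) = 1/(45 + 15*(11 + 35)) = 1/(45 + 15*46) = 1/(45 + 690) = 1/735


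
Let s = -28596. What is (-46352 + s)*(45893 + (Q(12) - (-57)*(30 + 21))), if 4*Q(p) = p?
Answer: -3657687244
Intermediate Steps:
Q(p) = p/4
(-46352 + s)*(45893 + (Q(12) - (-57)*(30 + 21))) = (-46352 - 28596)*(45893 + ((1/4)*12 - (-57)*(30 + 21))) = -74948*(45893 + (3 - (-57)*51)) = -74948*(45893 + (3 - 1*(-2907))) = -74948*(45893 + (3 + 2907)) = -74948*(45893 + 2910) = -74948*48803 = -3657687244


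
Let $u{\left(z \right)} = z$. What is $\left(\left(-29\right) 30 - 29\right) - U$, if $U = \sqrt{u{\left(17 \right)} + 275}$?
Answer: $-899 - 2 \sqrt{73} \approx -916.09$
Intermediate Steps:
$U = 2 \sqrt{73}$ ($U = \sqrt{17 + 275} = \sqrt{292} = 2 \sqrt{73} \approx 17.088$)
$\left(\left(-29\right) 30 - 29\right) - U = \left(\left(-29\right) 30 - 29\right) - 2 \sqrt{73} = \left(-870 - 29\right) - 2 \sqrt{73} = -899 - 2 \sqrt{73}$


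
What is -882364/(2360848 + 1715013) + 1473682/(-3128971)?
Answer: -8767414357646/12753250869031 ≈ -0.68746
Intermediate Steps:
-882364/(2360848 + 1715013) + 1473682/(-3128971) = -882364/4075861 + 1473682*(-1/3128971) = -882364*1/4075861 - 1473682/3128971 = -882364/4075861 - 1473682/3128971 = -8767414357646/12753250869031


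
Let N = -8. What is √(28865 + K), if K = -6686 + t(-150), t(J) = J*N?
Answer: √23379 ≈ 152.90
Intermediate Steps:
t(J) = -8*J (t(J) = J*(-8) = -8*J)
K = -5486 (K = -6686 - 8*(-150) = -6686 + 1200 = -5486)
√(28865 + K) = √(28865 - 5486) = √23379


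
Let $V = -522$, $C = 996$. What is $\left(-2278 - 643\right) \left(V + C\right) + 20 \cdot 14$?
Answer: $-1384274$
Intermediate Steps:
$\left(-2278 - 643\right) \left(V + C\right) + 20 \cdot 14 = \left(-2278 - 643\right) \left(-522 + 996\right) + 20 \cdot 14 = \left(-2921\right) 474 + 280 = -1384554 + 280 = -1384274$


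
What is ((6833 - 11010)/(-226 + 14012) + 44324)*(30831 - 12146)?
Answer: 11417403609595/13786 ≈ 8.2819e+8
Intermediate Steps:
((6833 - 11010)/(-226 + 14012) + 44324)*(30831 - 12146) = (-4177/13786 + 44324)*18685 = (611046487/13786)*18685 = 11417403609595/13786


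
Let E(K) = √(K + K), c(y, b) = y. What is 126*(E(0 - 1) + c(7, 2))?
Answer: 882 + 126*I*√2 ≈ 882.0 + 178.19*I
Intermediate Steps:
E(K) = √2*√K (E(K) = √(2*K) = √2*√K)
126*(E(0 - 1) + c(7, 2)) = 126*(√2*√(0 - 1) + 7) = 126*(√2*√(-1) + 7) = 126*(√2*I + 7) = 126*(I*√2 + 7) = 126*(7 + I*√2) = 882 + 126*I*√2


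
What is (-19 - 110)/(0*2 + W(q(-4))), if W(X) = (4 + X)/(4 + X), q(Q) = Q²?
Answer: -129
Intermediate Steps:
W(X) = 1
(-19 - 110)/(0*2 + W(q(-4))) = (-19 - 110)/(0*2 + 1) = -129/(0 + 1) = -129/1 = 1*(-129) = -129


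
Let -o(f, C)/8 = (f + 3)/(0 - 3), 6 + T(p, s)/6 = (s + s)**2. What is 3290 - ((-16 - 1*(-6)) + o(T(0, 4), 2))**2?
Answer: -854186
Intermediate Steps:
T(p, s) = -36 + 24*s**2 (T(p, s) = -36 + 6*(s + s)**2 = -36 + 6*(2*s)**2 = -36 + 6*(4*s**2) = -36 + 24*s**2)
o(f, C) = 8 + 8*f/3 (o(f, C) = -8*(f + 3)/(0 - 3) = -8*(3 + f)/(-3) = -8*(3 + f)*(-1)/3 = -8*(-1 - f/3) = 8 + 8*f/3)
3290 - ((-16 - 1*(-6)) + o(T(0, 4), 2))**2 = 3290 - ((-16 - 1*(-6)) + (8 + 8*(-36 + 24*4**2)/3))**2 = 3290 - ((-16 + 6) + (8 + 8*(-36 + 24*16)/3))**2 = 3290 - (-10 + (8 + 8*(-36 + 384)/3))**2 = 3290 - (-10 + (8 + (8/3)*348))**2 = 3290 - (-10 + (8 + 928))**2 = 3290 - (-10 + 936)**2 = 3290 - 1*926**2 = 3290 - 1*857476 = 3290 - 857476 = -854186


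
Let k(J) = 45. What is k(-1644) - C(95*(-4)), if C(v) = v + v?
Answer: 805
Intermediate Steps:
C(v) = 2*v
k(-1644) - C(95*(-4)) = 45 - 2*95*(-4) = 45 - 2*(-380) = 45 - 1*(-760) = 45 + 760 = 805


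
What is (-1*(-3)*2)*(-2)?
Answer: -12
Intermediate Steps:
(-1*(-3)*2)*(-2) = (3*2)*(-2) = 6*(-2) = -12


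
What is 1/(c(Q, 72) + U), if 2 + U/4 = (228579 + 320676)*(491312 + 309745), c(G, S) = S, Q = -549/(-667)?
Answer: 1/1759938250204 ≈ 5.6820e-13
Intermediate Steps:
Q = 549/667 (Q = -549*(-1/667) = 549/667 ≈ 0.82309)
U = 1759938250132 (U = -8 + 4*((228579 + 320676)*(491312 + 309745)) = -8 + 4*(549255*801057) = -8 + 4*439984562535 = -8 + 1759938250140 = 1759938250132)
1/(c(Q, 72) + U) = 1/(72 + 1759938250132) = 1/1759938250204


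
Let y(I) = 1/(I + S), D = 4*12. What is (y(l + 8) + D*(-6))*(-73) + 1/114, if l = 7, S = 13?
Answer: 33550157/1596 ≈ 21021.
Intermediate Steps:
D = 48
y(I) = 1/(13 + I) (y(I) = 1/(I + 13) = 1/(13 + I))
(y(l + 8) + D*(-6))*(-73) + 1/114 = (1/(13 + (7 + 8)) + 48*(-6))*(-73) + 1/114 = (1/(13 + 15) - 288)*(-73) + 1/114 = (1/28 - 288)*(-73) + 1/114 = -8063/28*(-73) + 1/114 = 588599/28 + 1/114 = 33550157/1596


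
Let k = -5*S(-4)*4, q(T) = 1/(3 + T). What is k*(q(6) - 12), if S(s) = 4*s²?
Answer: 136960/9 ≈ 15218.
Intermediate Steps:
k = -1280 (k = -20*(-4)²*4 = -20*16*4 = -5*64*4 = -320*4 = -1280)
k*(q(6) - 12) = -1280*(1/(3 + 6) - 12) = -1280*(1/9 - 12) = -1280*(⅑ - 12) = -1280*(-107/9) = 136960/9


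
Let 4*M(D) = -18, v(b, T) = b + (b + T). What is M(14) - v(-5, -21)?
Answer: 53/2 ≈ 26.500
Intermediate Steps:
v(b, T) = T + 2*b (v(b, T) = b + (T + b) = T + 2*b)
M(D) = -9/2 (M(D) = (¼)*(-18) = -9/2)
M(14) - v(-5, -21) = -9/2 - (-21 + 2*(-5)) = -9/2 - (-21 - 10) = -9/2 - 1*(-31) = -9/2 + 31 = 53/2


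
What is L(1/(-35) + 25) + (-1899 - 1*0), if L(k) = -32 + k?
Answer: -66711/35 ≈ -1906.0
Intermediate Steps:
L(1/(-35) + 25) + (-1899 - 1*0) = (-32 + (1/(-35) + 25)) + (-1899 - 1*0) = (-32 + (-1/35 + 25)) + (-1899 + 0) = (-32 + 874/35) - 1899 = -246/35 - 1899 = -66711/35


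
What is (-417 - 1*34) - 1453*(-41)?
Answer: 59122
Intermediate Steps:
(-417 - 1*34) - 1453*(-41) = (-417 - 34) + 59573 = -451 + 59573 = 59122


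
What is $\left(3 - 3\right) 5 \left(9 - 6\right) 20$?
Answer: $0$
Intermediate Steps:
$\left(3 - 3\right) 5 \left(9 - 6\right) 20 = 0 \cdot 5 \cdot 3 \cdot 20 = 0 \cdot 3 \cdot 20 = 0 \cdot 20 = 0$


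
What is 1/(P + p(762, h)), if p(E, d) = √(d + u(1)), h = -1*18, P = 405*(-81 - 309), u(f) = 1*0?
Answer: -8775/1386011251 - I*√2/8316067506 ≈ -6.3311e-6 - 1.7006e-10*I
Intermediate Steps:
u(f) = 0
P = -157950 (P = 405*(-390) = -157950)
h = -18
p(E, d) = √d (p(E, d) = √(d + 0) = √d)
1/(P + p(762, h)) = 1/(-157950 + √(-18)) = 1/(-157950 + 3*I*√2)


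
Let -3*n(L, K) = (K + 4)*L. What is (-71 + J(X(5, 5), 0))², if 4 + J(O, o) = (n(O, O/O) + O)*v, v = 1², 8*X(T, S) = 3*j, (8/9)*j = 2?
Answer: 1461681/256 ≈ 5709.7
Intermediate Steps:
n(L, K) = -L*(4 + K)/3 (n(L, K) = -(K + 4)*L/3 = -(4 + K)*L/3 = -L*(4 + K)/3)
j = 9/4 (j = (9/8)*2 = 9/4 ≈ 2.2500)
X(T, S) = 27/32 (X(T, S) = (3*(9/4))/8 = (⅛)*(27/4) = 27/32)
v = 1
J(O, o) = -4 - 2*O/3 (J(O, o) = -4 + (-O*(4 + O/O)/3 + O)*1 = -4 + (-O*(4 + 1)/3 + O)*1 = -4 + (-⅓*O*5 + O)*1 = -4 + (-5*O/3 + O)*1 = -4 - 2*O/3*1 = -4 - 2*O/3)
(-71 + J(X(5, 5), 0))² = (-71 + (-4 - ⅔*27/32))² = (-71 + (-4 - 9/16))² = (-71 - 73/16)² = (-1209/16)² = 1461681/256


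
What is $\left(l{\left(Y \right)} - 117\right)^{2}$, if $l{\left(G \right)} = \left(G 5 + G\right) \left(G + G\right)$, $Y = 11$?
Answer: $1782225$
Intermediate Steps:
$l{\left(G \right)} = 12 G^{2}$ ($l{\left(G \right)} = \left(5 G + G\right) 2 G = 6 G 2 G = 12 G^{2}$)
$\left(l{\left(Y \right)} - 117\right)^{2} = \left(12 \cdot 11^{2} - 117\right)^{2} = \left(12 \cdot 121 - 117\right)^{2} = \left(1452 - 117\right)^{2} = 1335^{2} = 1782225$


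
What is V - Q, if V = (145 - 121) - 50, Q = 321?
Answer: -347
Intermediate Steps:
V = -26 (V = 24 - 50 = -26)
V - Q = -26 - 1*321 = -26 - 321 = -347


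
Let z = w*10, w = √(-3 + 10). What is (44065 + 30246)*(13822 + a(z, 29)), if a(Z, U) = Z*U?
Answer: 1027126642 + 21550190*√7 ≈ 1.0841e+9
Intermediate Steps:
w = √7 ≈ 2.6458
z = 10*√7 (z = √7*10 = 10*√7 ≈ 26.458)
a(Z, U) = U*Z
(44065 + 30246)*(13822 + a(z, 29)) = (44065 + 30246)*(13822 + 29*(10*√7)) = 74311*(13822 + 290*√7) = 1027126642 + 21550190*√7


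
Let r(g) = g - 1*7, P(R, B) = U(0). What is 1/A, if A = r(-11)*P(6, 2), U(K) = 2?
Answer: -1/36 ≈ -0.027778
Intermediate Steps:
P(R, B) = 2
r(g) = -7 + g (r(g) = g - 7 = -7 + g)
A = -36 (A = (-7 - 11)*2 = -18*2 = -36)
1/A = 1/(-36) = -1/36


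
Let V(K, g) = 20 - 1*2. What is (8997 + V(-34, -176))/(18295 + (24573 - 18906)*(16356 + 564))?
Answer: 1803/19180787 ≈ 9.4000e-5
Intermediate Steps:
V(K, g) = 18 (V(K, g) = 20 - 2 = 18)
(8997 + V(-34, -176))/(18295 + (24573 - 18906)*(16356 + 564)) = (8997 + 18)/(18295 + (24573 - 18906)*(16356 + 564)) = 9015/(18295 + 5667*16920) = 9015/(18295 + 95885640) = 9015/95903935 = 9015*(1/95903935) = 1803/19180787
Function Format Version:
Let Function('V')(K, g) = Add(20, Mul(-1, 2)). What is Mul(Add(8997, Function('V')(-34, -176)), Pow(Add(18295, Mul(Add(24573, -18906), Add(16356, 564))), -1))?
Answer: Rational(1803, 19180787) ≈ 9.4000e-5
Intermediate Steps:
Function('V')(K, g) = 18 (Function('V')(K, g) = Add(20, -2) = 18)
Mul(Add(8997, Function('V')(-34, -176)), Pow(Add(18295, Mul(Add(24573, -18906), Add(16356, 564))), -1)) = Mul(Add(8997, 18), Pow(Add(18295, Mul(Add(24573, -18906), Add(16356, 564))), -1)) = Mul(9015, Pow(Add(18295, Mul(5667, 16920)), -1)) = Mul(9015, Pow(Add(18295, 95885640), -1)) = Mul(9015, Pow(95903935, -1)) = Mul(9015, Rational(1, 95903935)) = Rational(1803, 19180787)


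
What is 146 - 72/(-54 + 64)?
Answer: 694/5 ≈ 138.80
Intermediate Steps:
146 - 72/(-54 + 64) = 146 - 72/10 = 146 + (1/10)*(-72) = 146 - 36/5 = 694/5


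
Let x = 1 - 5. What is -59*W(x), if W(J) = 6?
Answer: -354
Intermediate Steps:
x = -4
-59*W(x) = -59*6 = -354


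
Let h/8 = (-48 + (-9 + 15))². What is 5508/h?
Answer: 153/392 ≈ 0.39031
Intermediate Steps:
h = 14112 (h = 8*(-48 + (-9 + 15))² = 8*(-48 + 6)² = 8*(-42)² = 8*1764 = 14112)
5508/h = 5508/14112 = 5508*(1/14112) = 153/392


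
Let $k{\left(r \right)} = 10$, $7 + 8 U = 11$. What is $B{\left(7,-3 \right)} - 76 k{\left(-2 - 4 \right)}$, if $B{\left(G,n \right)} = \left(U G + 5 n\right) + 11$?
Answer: $- \frac{1521}{2} \approx -760.5$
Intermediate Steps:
$U = \frac{1}{2}$ ($U = - \frac{7}{8} + \frac{1}{8} \cdot 11 = - \frac{7}{8} + \frac{11}{8} = \frac{1}{2} \approx 0.5$)
$B{\left(G,n \right)} = 11 + \frac{G}{2} + 5 n$ ($B{\left(G,n \right)} = \left(\frac{G}{2} + 5 n\right) + 11 = 11 + \frac{G}{2} + 5 n$)
$B{\left(7,-3 \right)} - 76 k{\left(-2 - 4 \right)} = \left(11 + \frac{1}{2} \cdot 7 + 5 \left(-3\right)\right) - 760 = \left(11 + \frac{7}{2} - 15\right) - 760 = - \frac{1}{2} - 760 = - \frac{1521}{2}$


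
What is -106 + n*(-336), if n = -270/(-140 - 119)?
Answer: -16882/37 ≈ -456.27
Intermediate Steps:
n = 270/259 (n = -270/(-259) = -270*(-1/259) = 270/259 ≈ 1.0425)
-106 + n*(-336) = -106 + (270/259)*(-336) = -106 - 12960/37 = -16882/37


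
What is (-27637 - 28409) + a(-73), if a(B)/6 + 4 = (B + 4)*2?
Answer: -56898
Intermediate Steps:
a(B) = 24 + 12*B (a(B) = -24 + 6*((B + 4)*2) = -24 + 6*((4 + B)*2) = -24 + 6*(8 + 2*B) = -24 + (48 + 12*B) = 24 + 12*B)
(-27637 - 28409) + a(-73) = (-27637 - 28409) + (24 + 12*(-73)) = -56046 + (24 - 876) = -56046 - 852 = -56898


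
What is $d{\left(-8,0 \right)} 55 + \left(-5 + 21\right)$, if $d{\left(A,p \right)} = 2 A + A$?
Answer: $-1304$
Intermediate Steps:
$d{\left(A,p \right)} = 3 A$
$d{\left(-8,0 \right)} 55 + \left(-5 + 21\right) = 3 \left(-8\right) 55 + \left(-5 + 21\right) = \left(-24\right) 55 + 16 = -1320 + 16 = -1304$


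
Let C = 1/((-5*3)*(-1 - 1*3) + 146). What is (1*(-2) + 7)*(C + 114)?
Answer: 117425/206 ≈ 570.02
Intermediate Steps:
C = 1/206 (C = 1/(-15*(-1 - 3) + 146) = 1/(-15*(-4) + 146) = 1/(60 + 146) = 1/206 ≈ 0.0048544)
(1*(-2) + 7)*(C + 114) = (1*(-2) + 7)*(1/206 + 114) = (-2 + 7)*(23485/206) = 5*(23485/206) = 117425/206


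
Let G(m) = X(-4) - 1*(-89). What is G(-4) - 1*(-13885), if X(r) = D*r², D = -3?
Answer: 13926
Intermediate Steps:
X(r) = -3*r²
G(m) = 41 (G(m) = -3*(-4)² - 1*(-89) = -3*16 + 89 = -48 + 89 = 41)
G(-4) - 1*(-13885) = 41 - 1*(-13885) = 41 + 13885 = 13926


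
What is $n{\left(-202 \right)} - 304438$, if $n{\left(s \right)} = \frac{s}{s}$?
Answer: $-304437$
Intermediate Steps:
$n{\left(s \right)} = 1$
$n{\left(-202 \right)} - 304438 = 1 - 304438 = -304437$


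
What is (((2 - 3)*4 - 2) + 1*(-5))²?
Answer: 121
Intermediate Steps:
(((2 - 3)*4 - 2) + 1*(-5))² = ((-1*4 - 2) - 5)² = ((-4 - 2) - 5)² = (-6 - 5)² = (-11)² = 121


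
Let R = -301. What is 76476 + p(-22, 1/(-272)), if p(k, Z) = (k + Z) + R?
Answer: 20713615/272 ≈ 76153.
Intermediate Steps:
p(k, Z) = -301 + Z + k (p(k, Z) = (k + Z) - 301 = (Z + k) - 301 = -301 + Z + k)
76476 + p(-22, 1/(-272)) = 76476 + (-301 + 1/(-272) - 22) = 76476 + (-301 - 1/272 - 22) = 76476 - 87857/272 = 20713615/272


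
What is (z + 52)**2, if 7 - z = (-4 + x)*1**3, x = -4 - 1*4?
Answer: 5041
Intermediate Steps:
x = -8 (x = -4 - 4 = -8)
z = 19 (z = 7 - (-4 - 8)*1**3 = 7 - (-12) = 7 - 1*(-12) = 7 + 12 = 19)
(z + 52)**2 = (19 + 52)**2 = 71**2 = 5041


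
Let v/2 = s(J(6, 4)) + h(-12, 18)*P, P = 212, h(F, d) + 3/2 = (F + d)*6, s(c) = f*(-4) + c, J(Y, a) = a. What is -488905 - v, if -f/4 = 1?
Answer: -503573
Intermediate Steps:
f = -4 (f = -4*1 = -4)
s(c) = 16 + c (s(c) = -4*(-4) + c = 16 + c)
h(F, d) = -3/2 + 6*F + 6*d (h(F, d) = -3/2 + (F + d)*6 = -3/2 + (6*F + 6*d) = -3/2 + 6*F + 6*d)
v = 14668 (v = 2*((16 + 4) + (-3/2 + 6*(-12) + 6*18)*212) = 2*(20 + (-3/2 - 72 + 108)*212) = 2*(20 + (69/2)*212) = 2*(20 + 7314) = 2*7334 = 14668)
-488905 - v = -488905 - 1*14668 = -488905 - 14668 = -503573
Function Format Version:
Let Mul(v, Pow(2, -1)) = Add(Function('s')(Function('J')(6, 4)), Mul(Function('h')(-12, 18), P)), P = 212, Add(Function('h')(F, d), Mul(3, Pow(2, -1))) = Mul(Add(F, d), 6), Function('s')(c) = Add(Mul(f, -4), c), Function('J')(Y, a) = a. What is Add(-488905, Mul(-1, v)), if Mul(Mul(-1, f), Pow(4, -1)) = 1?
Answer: -503573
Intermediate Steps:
f = -4 (f = Mul(-4, 1) = -4)
Function('s')(c) = Add(16, c) (Function('s')(c) = Add(Mul(-4, -4), c) = Add(16, c))
Function('h')(F, d) = Add(Rational(-3, 2), Mul(6, F), Mul(6, d)) (Function('h')(F, d) = Add(Rational(-3, 2), Mul(Add(F, d), 6)) = Add(Rational(-3, 2), Add(Mul(6, F), Mul(6, d))) = Add(Rational(-3, 2), Mul(6, F), Mul(6, d)))
v = 14668 (v = Mul(2, Add(Add(16, 4), Mul(Add(Rational(-3, 2), Mul(6, -12), Mul(6, 18)), 212))) = Mul(2, Add(20, Mul(Add(Rational(-3, 2), -72, 108), 212))) = Mul(2, Add(20, Mul(Rational(69, 2), 212))) = Mul(2, Add(20, 7314)) = Mul(2, 7334) = 14668)
Add(-488905, Mul(-1, v)) = Add(-488905, Mul(-1, 14668)) = Add(-488905, -14668) = -503573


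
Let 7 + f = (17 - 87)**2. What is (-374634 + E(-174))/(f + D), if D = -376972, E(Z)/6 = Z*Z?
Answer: 192978/372079 ≈ 0.51865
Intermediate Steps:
E(Z) = 6*Z**2 (E(Z) = 6*(Z*Z) = 6*Z**2)
f = 4893 (f = -7 + (17 - 87)**2 = -7 + (-70)**2 = -7 + 4900 = 4893)
(-374634 + E(-174))/(f + D) = (-374634 + 6*(-174)**2)/(4893 - 376972) = (-374634 + 6*30276)/(-372079) = (-374634 + 181656)*(-1/372079) = -192978*(-1/372079) = 192978/372079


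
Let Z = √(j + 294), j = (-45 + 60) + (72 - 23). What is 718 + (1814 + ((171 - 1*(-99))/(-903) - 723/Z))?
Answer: 762042/301 - 723*√358/358 ≈ 2493.5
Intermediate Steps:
j = 64 (j = 15 + 49 = 64)
Z = √358 (Z = √(64 + 294) = √358 ≈ 18.921)
718 + (1814 + ((171 - 1*(-99))/(-903) - 723/Z)) = 718 + (1814 + ((171 - 1*(-99))/(-903) - 723*√358/358)) = 718 + (1814 + ((171 + 99)*(-1/903) - 723*√358/358)) = 718 + (1814 + (270*(-1/903) - 723*√358/358)) = 718 + (1814 + (-90/301 - 723*√358/358)) = 718 + (545924/301 - 723*√358/358) = 762042/301 - 723*√358/358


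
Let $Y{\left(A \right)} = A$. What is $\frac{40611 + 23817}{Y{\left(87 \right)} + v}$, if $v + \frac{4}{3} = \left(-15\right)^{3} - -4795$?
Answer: $\frac{193284}{4517} \approx 42.79$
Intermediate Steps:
$v = \frac{4256}{3}$ ($v = - \frac{4}{3} + \left(\left(-15\right)^{3} - -4795\right) = - \frac{4}{3} + \left(-3375 + 4795\right) = - \frac{4}{3} + 1420 = \frac{4256}{3} \approx 1418.7$)
$\frac{40611 + 23817}{Y{\left(87 \right)} + v} = \frac{40611 + 23817}{87 + \frac{4256}{3}} = \frac{64428}{\frac{4517}{3}} = 64428 \cdot \frac{3}{4517} = \frac{193284}{4517}$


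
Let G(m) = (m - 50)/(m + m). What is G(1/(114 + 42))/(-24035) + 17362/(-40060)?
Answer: -237347/875311 ≈ -0.27116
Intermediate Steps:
G(m) = (-50 + m)/(2*m) (G(m) = (-50 + m)/((2*m)) = (-50 + m)*(1/(2*m)) = (-50 + m)/(2*m))
G(1/(114 + 42))/(-24035) + 17362/(-40060) = ((-50 + 1/(114 + 42))/(2*(1/(114 + 42))))/(-24035) + 17362/(-40060) = ((-50 + 1/156)/(2*(1/156)))*(-1/24035) + 17362*(-1/40060) = ((-50 + 1/156)/(2*(1/156)))*(-1/24035) - 8681/20030 = ((½)*156*(-7799/156))*(-1/24035) - 8681/20030 = -7799/2*(-1/24035) - 8681/20030 = 709/4370 - 8681/20030 = -237347/875311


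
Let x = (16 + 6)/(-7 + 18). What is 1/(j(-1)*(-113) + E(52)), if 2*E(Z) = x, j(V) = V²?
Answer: -1/112 ≈ -0.0089286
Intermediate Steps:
x = 2 (x = 22/11 = 22*(1/11) = 2)
E(Z) = 1 (E(Z) = (½)*2 = 1)
1/(j(-1)*(-113) + E(52)) = 1/((-1)²*(-113) + 1) = 1/(1*(-113) + 1) = 1/(-113 + 1) = 1/(-112) = -1/112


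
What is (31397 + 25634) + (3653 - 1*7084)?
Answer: 53600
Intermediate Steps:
(31397 + 25634) + (3653 - 1*7084) = 57031 + (3653 - 7084) = 57031 - 3431 = 53600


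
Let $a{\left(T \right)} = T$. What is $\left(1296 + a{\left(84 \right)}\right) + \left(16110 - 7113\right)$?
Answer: $10377$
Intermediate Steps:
$\left(1296 + a{\left(84 \right)}\right) + \left(16110 - 7113\right) = \left(1296 + 84\right) + \left(16110 - 7113\right) = 1380 + \left(16110 - 7113\right) = 1380 + 8997 = 10377$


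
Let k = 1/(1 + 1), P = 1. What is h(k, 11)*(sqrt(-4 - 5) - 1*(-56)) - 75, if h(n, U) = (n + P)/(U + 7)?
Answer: -211/3 + I/4 ≈ -70.333 + 0.25*I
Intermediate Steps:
k = 1/2 ≈ 0.50000
h(n, U) = (1 + n)/(7 + U) (h(n, U) = (n + 1)/(U + 7) = (1 + n)/(7 + U))
h(k, 11)*(sqrt(-4 - 5) - 1*(-56)) - 75 = ((1 + 1/2)/(7 + 11))*(sqrt(-4 - 5) - 1*(-56)) - 75 = ((3/2)/18)*(sqrt(-9) + 56) - 75 = ((1/18)*(3/2))*(3*I + 56) - 75 = (56 + 3*I)/12 - 75 = (14/3 + I/4) - 75 = -211/3 + I/4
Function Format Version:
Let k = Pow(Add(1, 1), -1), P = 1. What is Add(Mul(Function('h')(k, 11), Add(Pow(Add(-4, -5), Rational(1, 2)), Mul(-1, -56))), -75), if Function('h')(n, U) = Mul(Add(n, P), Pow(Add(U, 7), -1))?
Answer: Add(Rational(-211, 3), Mul(Rational(1, 4), I)) ≈ Add(-70.333, Mul(0.25000, I))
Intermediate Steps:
k = Rational(1, 2) (k = Pow(2, -1) = Rational(1, 2) ≈ 0.50000)
Function('h')(n, U) = Mul(Pow(Add(7, U), -1), Add(1, n)) (Function('h')(n, U) = Mul(Add(n, 1), Pow(Add(U, 7), -1)) = Mul(Add(1, n), Pow(Add(7, U), -1)) = Mul(Pow(Add(7, U), -1), Add(1, n)))
Add(Mul(Function('h')(k, 11), Add(Pow(Add(-4, -5), Rational(1, 2)), Mul(-1, -56))), -75) = Add(Mul(Mul(Pow(Add(7, 11), -1), Add(1, Rational(1, 2))), Add(Pow(Add(-4, -5), Rational(1, 2)), Mul(-1, -56))), -75) = Add(Mul(Mul(Pow(18, -1), Rational(3, 2)), Add(Pow(-9, Rational(1, 2)), 56)), -75) = Add(Mul(Mul(Rational(1, 18), Rational(3, 2)), Add(Mul(3, I), 56)), -75) = Add(Mul(Rational(1, 12), Add(56, Mul(3, I))), -75) = Add(Add(Rational(14, 3), Mul(Rational(1, 4), I)), -75) = Add(Rational(-211, 3), Mul(Rational(1, 4), I))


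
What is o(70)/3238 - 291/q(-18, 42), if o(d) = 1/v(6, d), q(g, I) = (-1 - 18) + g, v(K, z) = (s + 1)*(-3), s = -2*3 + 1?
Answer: 11307133/1437672 ≈ 7.8649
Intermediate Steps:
s = -5 (s = -6 + 1 = -5)
v(K, z) = 12 (v(K, z) = (-5 + 1)*(-3) = -4*(-3) = 12)
q(g, I) = -19 + g
o(d) = 1/12
o(70)/3238 - 291/q(-18, 42) = (1/12)/3238 - 291/(-19 - 18) = (1/12)*(1/3238) - 291/(-37) = 1/38856 - 291*(-1/37) = 1/38856 + 291/37 = 11307133/1437672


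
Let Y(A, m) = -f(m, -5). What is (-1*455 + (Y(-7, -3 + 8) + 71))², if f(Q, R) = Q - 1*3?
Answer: 148996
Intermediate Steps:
f(Q, R) = -3 + Q (f(Q, R) = Q - 3 = -3 + Q)
Y(A, m) = 3 - m (Y(A, m) = -(-3 + m) = 3 - m)
(-1*455 + (Y(-7, -3 + 8) + 71))² = (-1*455 + ((3 - (-3 + 8)) + 71))² = (-455 + ((3 - 1*5) + 71))² = (-455 + ((3 - 5) + 71))² = (-455 + (-2 + 71))² = (-455 + 69)² = (-386)² = 148996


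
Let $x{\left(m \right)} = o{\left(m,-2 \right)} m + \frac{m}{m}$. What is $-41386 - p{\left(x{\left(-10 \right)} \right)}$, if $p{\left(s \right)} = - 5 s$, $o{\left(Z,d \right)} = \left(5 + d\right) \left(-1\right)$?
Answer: $-41231$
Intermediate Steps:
$o{\left(Z,d \right)} = -5 - d$
$x{\left(m \right)} = 1 - 3 m$ ($x{\left(m \right)} = \left(-5 - -2\right) m + \frac{m}{m} = \left(-5 + 2\right) m + 1 = - 3 m + 1 = 1 - 3 m$)
$-41386 - p{\left(x{\left(-10 \right)} \right)} = -41386 - - 5 \left(1 - -30\right) = -41386 - - 5 \left(1 + 30\right) = -41386 - \left(-5\right) 31 = -41386 - -155 = -41386 + 155 = -41231$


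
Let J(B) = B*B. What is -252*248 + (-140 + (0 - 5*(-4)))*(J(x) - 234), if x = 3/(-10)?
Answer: -172134/5 ≈ -34427.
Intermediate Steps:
x = -3/10 (x = 3*(-⅒) = -3/10 ≈ -0.30000)
J(B) = B²
-252*248 + (-140 + (0 - 5*(-4)))*(J(x) - 234) = -252*248 + (-140 + (0 - 5*(-4)))*((-3/10)² - 234) = -62496 + (-140 + (0 + 20))*(9/100 - 234) = -62496 + (-140 + 20)*(-23391/100) = -62496 - 120*(-23391/100) = -62496 + 140346/5 = -172134/5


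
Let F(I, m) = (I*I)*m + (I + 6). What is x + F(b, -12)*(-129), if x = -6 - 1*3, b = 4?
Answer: 23469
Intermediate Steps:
F(I, m) = 6 + I + m*I**2 (F(I, m) = I**2*m + (6 + I) = m*I**2 + (6 + I) = 6 + I + m*I**2)
x = -9 (x = -6 - 3 = -9)
x + F(b, -12)*(-129) = -9 + (6 + 4 - 12*4**2)*(-129) = -9 + (6 + 4 - 12*16)*(-129) = -9 + (6 + 4 - 192)*(-129) = -9 - 182*(-129) = -9 + 23478 = 23469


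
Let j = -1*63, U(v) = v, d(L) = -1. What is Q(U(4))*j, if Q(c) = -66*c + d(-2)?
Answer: 16695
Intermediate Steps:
j = -63
Q(c) = -1 - 66*c (Q(c) = -66*c - 1 = -1 - 66*c)
Q(U(4))*j = (-1 - 66*4)*(-63) = (-1 - 264)*(-63) = -265*(-63) = 16695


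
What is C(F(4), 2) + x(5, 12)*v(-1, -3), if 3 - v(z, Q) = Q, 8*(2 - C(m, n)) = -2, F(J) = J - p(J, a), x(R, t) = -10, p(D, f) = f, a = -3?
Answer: -231/4 ≈ -57.750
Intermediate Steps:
F(J) = 3 + J (F(J) = J - 1*(-3) = J + 3 = 3 + J)
C(m, n) = 9/4 (C(m, n) = 2 - 1/8*(-2) = 2 + 1/4 = 9/4)
v(z, Q) = 3 - Q
C(F(4), 2) + x(5, 12)*v(-1, -3) = 9/4 - 10*(3 - 1*(-3)) = 9/4 - 10*(3 + 3) = 9/4 - 10*6 = 9/4 - 60 = -231/4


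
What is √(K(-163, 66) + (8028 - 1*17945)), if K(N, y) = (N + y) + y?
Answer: 2*I*√2487 ≈ 99.74*I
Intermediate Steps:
K(N, y) = N + 2*y
√(K(-163, 66) + (8028 - 1*17945)) = √((-163 + 2*66) + (8028 - 1*17945)) = √((-163 + 132) + (8028 - 17945)) = √(-31 - 9917) = √(-9948) = 2*I*√2487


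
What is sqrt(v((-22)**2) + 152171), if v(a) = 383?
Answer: sqrt(152554) ≈ 390.58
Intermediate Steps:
sqrt(v((-22)**2) + 152171) = sqrt(383 + 152171) = sqrt(152554)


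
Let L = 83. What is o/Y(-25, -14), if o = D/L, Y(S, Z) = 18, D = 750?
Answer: 125/249 ≈ 0.50201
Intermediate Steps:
o = 750/83 ≈ 9.0361
o/Y(-25, -14) = (750/83)/18 = (750/83)*(1/18) = 125/249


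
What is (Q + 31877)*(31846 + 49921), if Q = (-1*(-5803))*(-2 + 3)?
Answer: 3080980560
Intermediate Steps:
Q = 5803 (Q = 5803*1 = 5803)
(Q + 31877)*(31846 + 49921) = (5803 + 31877)*(31846 + 49921) = 37680*81767 = 3080980560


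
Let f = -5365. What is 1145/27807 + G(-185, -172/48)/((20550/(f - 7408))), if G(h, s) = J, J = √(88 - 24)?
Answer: -156550041/31746325 ≈ -4.9313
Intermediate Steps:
J = 8 (J = √64 = 8)
G(h, s) = 8
1145/27807 + G(-185, -172/48)/((20550/(f - 7408))) = 1145/27807 + 8/((20550/(-5365 - 7408))) = 1145*(1/27807) + 8/((20550/(-12773))) = 1145/27807 + 8/((20550*(-1/12773))) = 1145/27807 + 8/(-20550/12773) = 1145/27807 + 8*(-12773/20550) = 1145/27807 - 51092/10275 = -156550041/31746325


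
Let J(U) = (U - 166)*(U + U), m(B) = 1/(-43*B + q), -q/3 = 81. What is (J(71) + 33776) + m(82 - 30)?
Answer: 50288993/2479 ≈ 20286.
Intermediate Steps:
q = -243 (q = -3*81 = -243)
m(B) = 1/(-243 - 43*B) (m(B) = 1/(-43*B - 243) = 1/(-243 - 43*B))
J(U) = 2*U*(-166 + U) (J(U) = (-166 + U)*(2*U) = 2*U*(-166 + U))
(J(71) + 33776) + m(82 - 30) = (2*71*(-166 + 71) + 33776) - 1/(243 + 43*(82 - 30)) = (2*71*(-95) + 33776) - 1/(243 + 43*52) = (-13490 + 33776) - 1/(243 + 2236) = 20286 - 1/2479 = 50288993/2479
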